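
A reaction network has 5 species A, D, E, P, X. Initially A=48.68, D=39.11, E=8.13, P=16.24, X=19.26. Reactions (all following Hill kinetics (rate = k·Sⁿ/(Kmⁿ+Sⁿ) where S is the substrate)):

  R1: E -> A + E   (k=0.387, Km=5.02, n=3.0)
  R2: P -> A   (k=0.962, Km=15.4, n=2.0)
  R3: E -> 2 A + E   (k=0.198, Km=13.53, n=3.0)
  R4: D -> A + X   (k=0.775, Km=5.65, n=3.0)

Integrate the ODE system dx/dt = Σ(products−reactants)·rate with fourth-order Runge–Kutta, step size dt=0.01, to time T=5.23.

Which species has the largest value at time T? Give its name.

Dominant species at T: A

RK4 with dt=0.01: 523 steps to T=5.23. Trajectory (selected grid times):
t=0.00: A=48.68 D=39.11 E=8.13 P=16.24 X=19.26
t=0.58: A=49.64 D=38.66 E=8.13 P=15.95 X=19.71
t=1.16: A=50.60 D=38.21 E=8.13 P=15.66 X=20.16
t=1.74: A=51.55 D=37.77 E=8.13 P=15.38 X=20.60
t=2.32: A=52.50 D=37.32 E=8.13 P=15.11 X=21.05
t=2.91: A=53.46 D=36.86 E=8.13 P=14.83 X=21.51
t=3.49: A=54.39 D=36.41 E=8.13 P=14.56 X=21.96
t=4.07: A=55.32 D=35.97 E=8.13 P=14.30 X=22.40
t=4.65: A=56.25 D=35.52 E=8.13 P=14.05 X=22.85
t=5.23: A=57.17 D=35.07 E=8.13 P=13.80 X=23.30
At T=5.23: A=57.17 D=35.07 E=8.13 P=13.80 X=23.30; the largest is A.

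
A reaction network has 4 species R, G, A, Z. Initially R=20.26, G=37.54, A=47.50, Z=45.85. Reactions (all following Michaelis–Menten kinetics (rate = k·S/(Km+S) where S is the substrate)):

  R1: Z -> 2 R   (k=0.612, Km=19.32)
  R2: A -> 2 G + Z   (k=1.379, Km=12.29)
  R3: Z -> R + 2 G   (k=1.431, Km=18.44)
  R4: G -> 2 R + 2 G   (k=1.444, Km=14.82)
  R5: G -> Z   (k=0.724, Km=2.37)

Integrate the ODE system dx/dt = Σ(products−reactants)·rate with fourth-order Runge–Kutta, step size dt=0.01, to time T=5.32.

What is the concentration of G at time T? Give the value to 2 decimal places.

RK4 with dt=0.01: 532 steps to T=5.32. Trajectory (selected grid times):
t=0.00: R=20.26 G=37.54 A=47.50 Z=45.85
t=0.59: R=22.60 G=40.25 A=46.85 Z=46.04
t=1.18: R=24.97 G=42.97 A=46.21 Z=46.23
t=1.77: R=27.36 G=45.69 A=45.57 Z=46.42
t=2.36: R=29.77 G=48.42 A=44.93 Z=46.61
t=2.96: R=32.24 G=51.20 A=44.28 Z=46.79
t=3.55: R=34.69 G=53.94 A=43.64 Z=46.98
t=4.14: R=37.15 G=56.69 A=43.01 Z=47.16
t=4.73: R=39.63 G=59.43 A=42.38 Z=47.34
t=5.32: R=42.12 G=62.18 A=41.75 Z=47.51
Read off G at T=5.32: 62.18

G at T = 62.18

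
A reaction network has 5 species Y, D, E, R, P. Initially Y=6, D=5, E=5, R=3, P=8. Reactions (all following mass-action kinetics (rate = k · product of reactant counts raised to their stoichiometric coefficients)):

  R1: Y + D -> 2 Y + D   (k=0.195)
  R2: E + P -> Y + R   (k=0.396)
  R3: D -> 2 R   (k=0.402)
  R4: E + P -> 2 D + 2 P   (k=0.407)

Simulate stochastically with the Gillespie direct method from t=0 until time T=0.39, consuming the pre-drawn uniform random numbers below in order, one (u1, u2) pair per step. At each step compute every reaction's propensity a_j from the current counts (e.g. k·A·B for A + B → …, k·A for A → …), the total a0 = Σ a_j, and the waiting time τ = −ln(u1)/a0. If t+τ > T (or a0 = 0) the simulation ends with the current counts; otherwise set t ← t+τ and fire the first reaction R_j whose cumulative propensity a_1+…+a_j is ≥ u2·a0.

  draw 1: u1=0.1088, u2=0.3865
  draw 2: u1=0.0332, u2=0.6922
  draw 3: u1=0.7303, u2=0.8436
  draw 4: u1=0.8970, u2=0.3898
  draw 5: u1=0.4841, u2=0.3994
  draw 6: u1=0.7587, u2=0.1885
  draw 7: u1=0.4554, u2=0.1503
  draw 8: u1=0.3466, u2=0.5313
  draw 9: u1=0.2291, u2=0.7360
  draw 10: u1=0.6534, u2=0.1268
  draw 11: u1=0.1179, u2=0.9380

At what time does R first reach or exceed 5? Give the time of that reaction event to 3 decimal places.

Threshold first reached at t = 0.259

t=0.000: Y=6 D=5 E=5 R=3 P=8
Draw 1: a1=5.850, a2=15.840, a3=2.010, a4=16.280, a0=39.980; τ=−ln(0.1088)/39.980=0.055 → t=0.055; u2·a0=0.3865·39.980=15.452; a1=5.850 < 15.452 ≤ a1+a2=21.690 → R2 fires; Y=7 D=5 E=4 R=4 P=7
Draw 2: a1=6.825, a2=11.088, a3=2.010, a4=11.396, a0=31.319; τ=−ln(0.0332)/31.319=0.109 → t=0.164; u2·a0=0.6922·31.319=21.679; a1+…+a3=19.923 < 21.679 ≤ a1+…+a4=31.319 → R4 fires; Y=7 D=7 E=3 R=4 P=8
Draw 3: a1=9.555, a2=9.504, a3=2.814, a4=9.768, a0=31.641; τ=−ln(0.7303)/31.641=0.010 → t=0.174; u2·a0=0.8436·31.641=26.692; a1+…+a3=21.873 < 26.692 ≤ a1+…+a4=31.641 → R4 fires; Y=7 D=9 E=2 R=4 P=9
Draw 4: a1=12.285, a2=7.128, a3=3.618, a4=7.326, a0=30.357; τ=−ln(0.8970)/30.357=0.004 → t=0.178; u2·a0=0.3898·30.357=11.833 ≤ a1=12.285 → R1 fires; Y=8 D=9 E=2 R=4 P=9
Draw 5: a1=14.040, a2=7.128, a3=3.618, a4=7.326, a0=32.112; τ=−ln(0.4841)/32.112=0.023 → t=0.200; u2·a0=0.3994·32.112=12.826 ≤ a1=14.040 → R1 fires; Y=9 D=9 E=2 R=4 P=9
Draw 6: a1=15.795, a2=7.128, a3=3.618, a4=7.326, a0=33.867; τ=−ln(0.7587)/33.867=0.008 → t=0.208; u2·a0=0.1885·33.867=6.384 ≤ a1=15.795 → R1 fires; Y=10 D=9 E=2 R=4 P=9
Draw 7: a1=17.550, a2=7.128, a3=3.618, a4=7.326, a0=35.622; τ=−ln(0.4554)/35.622=0.022 → t=0.231; u2·a0=0.1503·35.622=5.354 ≤ a1=17.550 → R1 fires; Y=11 D=9 E=2 R=4 P=9
Draw 8: a1=19.305, a2=7.128, a3=3.618, a4=7.326, a0=37.377; τ=−ln(0.3466)/37.377=0.028 → t=0.259; u2·a0=0.5313·37.377=19.858; a1=19.305 < 19.858 ≤ a1+a2=26.433 → R2 fires; Y=12 D=9 E=1 R=5 P=8
Draw 9: a1=21.060, a2=3.168, a3=3.618, a4=3.256, a0=31.102; τ=−ln(0.2291)/31.102=0.047 → t=0.306; u2·a0=0.7360·31.102=22.891; a1=21.060 < 22.891 ≤ a1+a2=24.228 → R2 fires; Y=13 D=9 E=0 R=6 P=7
Draw 10: a1=22.815, a2=0.000, a3=3.618, a4=0.000, a0=26.433; τ=−ln(0.6534)/26.433=0.016 → t=0.322; u2·a0=0.1268·26.433=3.352 ≤ a1=22.815 → R1 fires; Y=14 D=9 E=0 R=6 P=7
Draw 11: a1=24.570, a2=0.000, a3=3.618, a4=0.000, a0=28.188; τ=−ln(0.1179)/28.188=0.076 → t=0.398 > T=0.39: stop.
R first becomes ≥ 5 when it reaches 5 at the event at t=0.259.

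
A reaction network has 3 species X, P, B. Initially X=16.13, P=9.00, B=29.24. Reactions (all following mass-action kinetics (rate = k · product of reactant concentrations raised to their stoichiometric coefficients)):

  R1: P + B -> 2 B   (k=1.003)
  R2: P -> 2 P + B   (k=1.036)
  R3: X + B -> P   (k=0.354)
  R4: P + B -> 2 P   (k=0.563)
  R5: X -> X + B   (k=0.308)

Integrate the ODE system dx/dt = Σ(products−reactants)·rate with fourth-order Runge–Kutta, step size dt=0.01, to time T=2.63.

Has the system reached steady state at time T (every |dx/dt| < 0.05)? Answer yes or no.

Steady state at T: yes

RK4 with dt=0.01: 263 steps to T=2.63. Trajectory (selected grid times):
t=0.00: X=16.13 P=9.00 B=29.24
t=0.29: X=0.45 P=1.36 B=40.92
t=0.58: X=0.01 P=0.03 B=42.47
t=0.88: X=0.00 P=0.00 B=42.50
t=1.17: X=0.00 P=0.00 B=42.50
t=1.46: X=0.00 P=0.00 B=42.50
t=1.75: X=0.00 P=0.00 B=42.50
t=2.05: X=0.00 P=0.00 B=42.50
t=2.34: X=0.00 P=0.00 B=42.50
t=2.63: X=0.00 P=0.00 B=42.50
Rates at T: R1=0.0000, R2=0.0000, R3=0.0000, R4=0.0000, R5=0.0000
dx/dt at T (Σ net stoichiometry × rate): X=-0.0000, P=-0.0000, B=+0.0000
Largest |dx/dt| is |+0.0000| (B) < 0.05 → steady.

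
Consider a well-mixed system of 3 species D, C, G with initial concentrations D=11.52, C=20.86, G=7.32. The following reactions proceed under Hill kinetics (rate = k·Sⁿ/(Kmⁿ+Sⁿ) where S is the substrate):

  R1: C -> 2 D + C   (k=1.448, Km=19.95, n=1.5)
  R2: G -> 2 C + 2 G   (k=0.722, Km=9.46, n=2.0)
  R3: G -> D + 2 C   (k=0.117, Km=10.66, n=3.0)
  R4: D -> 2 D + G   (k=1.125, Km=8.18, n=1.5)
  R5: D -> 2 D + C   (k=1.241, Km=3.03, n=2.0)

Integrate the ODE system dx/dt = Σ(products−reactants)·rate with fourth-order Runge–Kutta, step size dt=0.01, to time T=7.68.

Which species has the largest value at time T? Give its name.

Dominant species at T: D

RK4 with dt=0.01: 768 steps to T=7.68. Trajectory (selected grid times):
t=0.00: D=11.52 C=20.86 G=7.32
t=0.85: D=14.49 C=22.41 G=8.18
t=1.71: D=17.65 C=24.07 G=9.13
t=2.56: D=20.90 C=25.81 G=10.15
t=3.41: D=24.27 C=27.63 G=11.23
t=4.27: D=27.78 C=29.56 G=12.37
t=5.12: D=31.33 C=31.53 G=13.54
t=5.97: D=34.96 C=33.56 G=14.75
t=6.83: D=38.70 C=35.67 G=16.00
t=7.68: D=42.47 C=37.81 G=17.26
At T=7.68: D=42.47 C=37.81 G=17.26; the largest is D.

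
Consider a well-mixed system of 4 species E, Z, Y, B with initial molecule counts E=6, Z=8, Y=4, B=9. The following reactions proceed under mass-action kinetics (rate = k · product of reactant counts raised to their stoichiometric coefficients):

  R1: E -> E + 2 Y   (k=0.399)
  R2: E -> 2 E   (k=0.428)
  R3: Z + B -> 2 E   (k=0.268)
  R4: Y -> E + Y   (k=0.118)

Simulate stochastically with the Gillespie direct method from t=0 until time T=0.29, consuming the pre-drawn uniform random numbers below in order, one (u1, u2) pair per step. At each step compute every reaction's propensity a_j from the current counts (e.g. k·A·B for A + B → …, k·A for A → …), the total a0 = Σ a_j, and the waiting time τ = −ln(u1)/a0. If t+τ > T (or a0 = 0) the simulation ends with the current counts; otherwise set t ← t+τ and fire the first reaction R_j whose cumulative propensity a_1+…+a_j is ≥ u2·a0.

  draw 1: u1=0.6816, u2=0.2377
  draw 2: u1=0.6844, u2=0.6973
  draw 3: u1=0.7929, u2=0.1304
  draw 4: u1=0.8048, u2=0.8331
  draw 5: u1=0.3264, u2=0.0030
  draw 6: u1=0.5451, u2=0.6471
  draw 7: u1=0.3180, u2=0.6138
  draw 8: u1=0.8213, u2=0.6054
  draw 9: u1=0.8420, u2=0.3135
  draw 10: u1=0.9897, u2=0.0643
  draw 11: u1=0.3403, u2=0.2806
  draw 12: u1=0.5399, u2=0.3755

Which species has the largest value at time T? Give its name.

Dominant species at T: E

t=0.000: E=6 Z=8 Y=4 B=9
Draw 1: a1=2.394, a2=2.568, a3=19.296, a4=0.472, a0=24.730; τ=−ln(0.6816)/24.730=0.015 → t=0.015; u2·a0=0.2377·24.730=5.878; a1+a2=4.962 < 5.878 ≤ a1+…+a3=24.258 → R3 fires; E=8 Z=7 Y=4 B=8
Draw 2: a1=3.192, a2=3.424, a3=15.008, a4=0.472, a0=22.096; τ=−ln(0.6844)/22.096=0.017 → t=0.033; u2·a0=0.6973·22.096=15.408; a1+a2=6.616 < 15.408 ≤ a1+…+a3=21.624 → R3 fires; E=10 Z=6 Y=4 B=7
Draw 3: a1=3.990, a2=4.280, a3=11.256, a4=0.472, a0=19.998; τ=−ln(0.7929)/19.998=0.012 → t=0.044; u2·a0=0.1304·19.998=2.608 ≤ a1=3.990 → R1 fires; E=10 Z=6 Y=6 B=7
Draw 4: a1=3.990, a2=4.280, a3=11.256, a4=0.708, a0=20.234; τ=−ln(0.8048)/20.234=0.011 → t=0.055; u2·a0=0.8331·20.234=16.857; a1+a2=8.270 < 16.857 ≤ a1+…+a3=19.526 → R3 fires; E=12 Z=5 Y=6 B=6
Draw 5: a1=4.788, a2=5.136, a3=8.040, a4=0.708, a0=18.672; τ=−ln(0.3264)/18.672=0.060 → t=0.115; u2·a0=0.0030·18.672=0.056 ≤ a1=4.788 → R1 fires; E=12 Z=5 Y=8 B=6
Draw 6: a1=4.788, a2=5.136, a3=8.040, a4=0.944, a0=18.908; τ=−ln(0.5451)/18.908=0.032 → t=0.147; u2·a0=0.6471·18.908=12.235; a1+a2=9.924 < 12.235 ≤ a1+…+a3=17.964 → R3 fires; E=14 Z=4 Y=8 B=5
Draw 7: a1=5.586, a2=5.992, a3=5.360, a4=0.944, a0=17.882; τ=−ln(0.3180)/17.882=0.064 → t=0.211; u2·a0=0.6138·17.882=10.976; a1=5.586 < 10.976 ≤ a1+a2=11.578 → R2 fires; E=15 Z=4 Y=8 B=5
Draw 8: a1=5.985, a2=6.420, a3=5.360, a4=0.944, a0=18.709; τ=−ln(0.8213)/18.709=0.011 → t=0.222; u2·a0=0.6054·18.709=11.326; a1=5.985 < 11.326 ≤ a1+a2=12.405 → R2 fires; E=16 Z=4 Y=8 B=5
Draw 9: a1=6.384, a2=6.848, a3=5.360, a4=0.944, a0=19.536; τ=−ln(0.8420)/19.536=0.009 → t=0.230; u2·a0=0.3135·19.536=6.125 ≤ a1=6.384 → R1 fires; E=16 Z=4 Y=10 B=5
Draw 10: a1=6.384, a2=6.848, a3=5.360, a4=1.180, a0=19.772; τ=−ln(0.9897)/19.772=0.001 → t=0.231; u2·a0=0.0643·19.772=1.271 ≤ a1=6.384 → R1 fires; E=16 Z=4 Y=12 B=5
Draw 11: a1=6.384, a2=6.848, a3=5.360, a4=1.416, a0=20.008; τ=−ln(0.3403)/20.008=0.054 → t=0.285; u2·a0=0.2806·20.008=5.614 ≤ a1=6.384 → R1 fires; E=16 Z=4 Y=14 B=5
Draw 12: a1=6.384, a2=6.848, a3=5.360, a4=1.652, a0=20.244; τ=−ln(0.5399)/20.244=0.030 → t=0.315 > T=0.29: stop.
At T=0.29: E=16 Z=4 Y=14 B=5; the largest is E.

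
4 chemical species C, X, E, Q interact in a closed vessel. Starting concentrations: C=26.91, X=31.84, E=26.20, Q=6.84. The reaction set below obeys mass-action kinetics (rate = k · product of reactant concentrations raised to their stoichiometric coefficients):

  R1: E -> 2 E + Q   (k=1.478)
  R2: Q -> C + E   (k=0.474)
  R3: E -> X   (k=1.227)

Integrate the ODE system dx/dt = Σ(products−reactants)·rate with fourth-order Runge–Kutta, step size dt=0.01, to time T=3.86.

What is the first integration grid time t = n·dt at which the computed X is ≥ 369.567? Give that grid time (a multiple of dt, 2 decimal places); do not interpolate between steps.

Threshold first reached at t = 3.08

RK4 with dt=0.01: 386 steps to T=3.86. Trajectory (selected grid times):
t=0.00: C=26.91 X=31.84 E=26.20 Q=6.84
t=0.43: C=29.86 X=47.10 E=32.28 Q=22.27
t=0.86: C=36.11 X=66.63 E=42.52 Q=39.54
t=1.29: C=46.27 X=92.89 E=58.05 Q=61.02
t=1.72: C=61.46 X=129.12 E=80.65 Q=89.47
t=2.14: C=82.84 X=178.32 E=112.10 Q=127.35
t=2.57: C=113.97 X=248.78 E=157.64 Q=181.10
t=3.00: C=158.13 X=347.97 E=222.09 Q=256.43
t=3.07: C=166.88 X=367.59 E=234.85 Q=271.31
t=3.08: C=168.17 X=370.49 E=236.73 Q=273.50
t=3.43: C=220.57 X=487.79 E=313.14 Q=362.39
t=3.86: C=308.79 X=684.97 E=441.68 Q=511.70
X(3.07)=367.592 < 369.567 but X(3.08)=370.485 ≥ 369.567, so the first grid time is t=3.08.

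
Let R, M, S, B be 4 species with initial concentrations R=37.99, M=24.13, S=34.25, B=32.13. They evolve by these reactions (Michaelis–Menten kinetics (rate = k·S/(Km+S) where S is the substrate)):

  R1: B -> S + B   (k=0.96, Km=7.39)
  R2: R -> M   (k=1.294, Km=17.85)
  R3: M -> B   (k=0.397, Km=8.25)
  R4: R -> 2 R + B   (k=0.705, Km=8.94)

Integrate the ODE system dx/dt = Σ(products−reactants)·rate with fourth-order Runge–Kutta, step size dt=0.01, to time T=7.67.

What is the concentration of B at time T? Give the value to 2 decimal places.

RK4 with dt=0.01: 767 steps to T=7.67. Trajectory (selected grid times):
t=0.00: R=37.99 M=24.13 S=34.25 B=32.13
t=0.85: R=37.73 M=24.63 S=34.91 B=32.87
t=1.70: R=37.47 M=25.12 S=35.58 B=33.60
t=2.56: R=37.20 M=25.61 S=36.26 B=34.35
t=3.41: R=36.94 M=26.10 S=36.93 B=35.09
t=4.26: R=36.68 M=26.58 S=37.61 B=35.83
t=5.11: R=36.43 M=27.06 S=38.29 B=36.57
t=5.97: R=36.17 M=27.55 S=38.97 B=37.32
t=6.82: R=35.91 M=28.02 S=39.66 B=38.06
t=7.67: R=35.66 M=28.50 S=40.34 B=38.80
Read off B at T=7.67: 38.80

B at T = 38.80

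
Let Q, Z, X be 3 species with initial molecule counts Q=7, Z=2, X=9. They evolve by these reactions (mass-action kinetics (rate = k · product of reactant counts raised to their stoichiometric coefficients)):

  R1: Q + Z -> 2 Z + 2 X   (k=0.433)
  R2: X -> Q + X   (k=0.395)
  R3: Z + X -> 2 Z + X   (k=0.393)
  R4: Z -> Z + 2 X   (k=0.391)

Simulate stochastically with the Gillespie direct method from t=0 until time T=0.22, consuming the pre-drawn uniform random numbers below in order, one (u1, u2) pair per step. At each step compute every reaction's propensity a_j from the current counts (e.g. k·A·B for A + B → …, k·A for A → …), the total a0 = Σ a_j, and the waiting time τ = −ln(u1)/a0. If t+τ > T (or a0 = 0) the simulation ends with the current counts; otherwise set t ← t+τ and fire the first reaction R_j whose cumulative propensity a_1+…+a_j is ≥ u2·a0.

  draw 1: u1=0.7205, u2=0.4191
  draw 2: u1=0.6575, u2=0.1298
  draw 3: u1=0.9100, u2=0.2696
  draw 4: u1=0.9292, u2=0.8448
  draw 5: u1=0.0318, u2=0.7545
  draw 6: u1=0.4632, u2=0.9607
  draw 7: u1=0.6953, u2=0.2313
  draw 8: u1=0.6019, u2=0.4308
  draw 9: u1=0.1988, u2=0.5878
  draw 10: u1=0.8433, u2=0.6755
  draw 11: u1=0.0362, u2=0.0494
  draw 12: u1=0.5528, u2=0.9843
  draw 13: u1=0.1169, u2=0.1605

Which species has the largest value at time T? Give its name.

t=0.000: Q=7 Z=2 X=9
Draw 1: a1=6.062, a2=3.555, a3=7.074, a4=0.782, a0=17.473; τ=−ln(0.7205)/17.473=0.019 → t=0.019; u2·a0=0.4191·17.473=7.323; a1=6.062 < 7.323 ≤ a1+a2=9.617 → R2 fires; Q=8 Z=2 X=9
Draw 2: a1=6.928, a2=3.555, a3=7.074, a4=0.782, a0=18.339; τ=−ln(0.6575)/18.339=0.023 → t=0.042; u2·a0=0.1298·18.339=2.380 ≤ a1=6.928 → R1 fires; Q=7 Z=3 X=11
Draw 3: a1=9.093, a2=4.345, a3=12.969, a4=1.173, a0=27.580; τ=−ln(0.9100)/27.580=0.003 → t=0.045; u2·a0=0.2696·27.580=7.436 ≤ a1=9.093 → R1 fires; Q=6 Z=4 X=13
Draw 4: a1=10.392, a2=5.135, a3=20.436, a4=1.564, a0=37.527; τ=−ln(0.9292)/37.527=0.002 → t=0.047; u2·a0=0.8448·37.527=31.703; a1+a2=15.527 < 31.703 ≤ a1+…+a3=35.963 → R3 fires; Q=6 Z=5 X=13
Draw 5: a1=12.990, a2=5.135, a3=25.545, a4=1.955, a0=45.625; τ=−ln(0.0318)/45.625=0.076 → t=0.123; u2·a0=0.7545·45.625=34.424; a1+a2=18.125 < 34.424 ≤ a1+…+a3=43.670 → R3 fires; Q=6 Z=6 X=13
Draw 6: a1=15.588, a2=5.135, a3=30.654, a4=2.346, a0=53.723; τ=−ln(0.4632)/53.723=0.014 → t=0.137; u2·a0=0.9607·53.723=51.612; a1+…+a3=51.377 < 51.612 ≤ a1+…+a4=53.723 → R4 fires; Q=6 Z=6 X=15
Draw 7: a1=15.588, a2=5.925, a3=35.370, a4=2.346, a0=59.229; τ=−ln(0.6953)/59.229=0.006 → t=0.143; u2·a0=0.2313·59.229=13.700 ≤ a1=15.588 → R1 fires; Q=5 Z=7 X=17
Draw 8: a1=15.155, a2=6.715, a3=46.767, a4=2.737, a0=71.374; τ=−ln(0.6019)/71.374=0.007 → t=0.150; u2·a0=0.4308·71.374=30.748; a1+a2=21.870 < 30.748 ≤ a1+…+a3=68.637 → R3 fires; Q=5 Z=8 X=17
Draw 9: a1=17.320, a2=6.715, a3=53.448, a4=3.128, a0=80.611; τ=−ln(0.1988)/80.611=0.020 → t=0.170; u2·a0=0.5878·80.611=47.383; a1+a2=24.035 < 47.383 ≤ a1+…+a3=77.483 → R3 fires; Q=5 Z=9 X=17
Draw 10: a1=19.485, a2=6.715, a3=60.129, a4=3.519, a0=89.848; τ=−ln(0.8433)/89.848=0.002 → t=0.172; u2·a0=0.6755·89.848=60.692; a1+a2=26.200 < 60.692 ≤ a1+…+a3=86.329 → R3 fires; Q=5 Z=10 X=17
Draw 11: a1=21.650, a2=6.715, a3=66.810, a4=3.910, a0=99.085; τ=−ln(0.0362)/99.085=0.033 → t=0.206; u2·a0=0.0494·99.085=4.895 ≤ a1=21.650 → R1 fires; Q=4 Z=11 X=19
Draw 12: a1=19.052, a2=7.505, a3=82.137, a4=4.301, a0=112.995; τ=−ln(0.5528)/112.995=0.005 → t=0.211; u2·a0=0.9843·112.995=111.221; a1+…+a3=108.694 < 111.221 ≤ a1+…+a4=112.995 → R4 fires; Q=4 Z=11 X=21
Draw 13: a1=19.052, a2=8.295, a3=90.783, a4=4.301, a0=122.431; τ=−ln(0.1169)/122.431=0.018 → t=0.228 > T=0.22: stop.
At T=0.22: Q=4 Z=11 X=21; the largest is X.

Dominant species at T: X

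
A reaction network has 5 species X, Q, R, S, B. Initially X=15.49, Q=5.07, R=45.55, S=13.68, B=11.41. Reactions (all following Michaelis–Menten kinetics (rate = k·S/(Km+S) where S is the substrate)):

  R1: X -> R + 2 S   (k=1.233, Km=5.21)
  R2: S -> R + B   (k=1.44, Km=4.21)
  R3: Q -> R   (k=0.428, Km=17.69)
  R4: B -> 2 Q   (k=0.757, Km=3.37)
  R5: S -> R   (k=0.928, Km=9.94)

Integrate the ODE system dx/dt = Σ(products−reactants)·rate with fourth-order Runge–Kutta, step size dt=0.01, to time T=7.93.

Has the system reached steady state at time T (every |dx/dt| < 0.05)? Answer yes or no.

RK4 with dt=0.01: 793 steps to T=7.93. Trajectory (selected grid times):
t=0.00: X=15.49 Q=5.07 R=45.55 S=13.68 B=11.41
t=0.88: X=14.68 Q=6.01 R=47.89 S=13.85 B=11.86
t=1.76: X=13.89 Q=6.95 R=50.24 S=13.99 B=12.32
t=2.64: X=13.11 Q=7.89 R=52.58 S=14.10 B=12.77
t=3.52: X=12.34 Q=8.83 R=54.93 S=14.18 B=13.21
t=4.41: X=11.57 Q=9.78 R=57.30 S=14.24 B=13.66
t=5.29: X=10.83 Q=10.71 R=59.64 S=14.26 B=14.11
t=6.17: X=10.11 Q=11.64 R=61.97 S=14.25 B=14.54
t=7.05: X=9.40 Q=12.57 R=64.29 S=14.20 B=14.98
t=7.93: X=8.71 Q=13.51 R=66.59 S=14.13 B=15.41
Rates at T: R1=0.7715, R2=1.1094, R3=0.1853, R4=0.6212, R5=0.5447
dx/dt at T (Σ net stoichiometry × rate): X=-0.7715, Q=+1.0571, R=+2.6109, S=-0.1110, B=+0.4882
Largest |dx/dt| is |+2.6109| (R) ≥ 0.05 → not steady.

Steady state at T: no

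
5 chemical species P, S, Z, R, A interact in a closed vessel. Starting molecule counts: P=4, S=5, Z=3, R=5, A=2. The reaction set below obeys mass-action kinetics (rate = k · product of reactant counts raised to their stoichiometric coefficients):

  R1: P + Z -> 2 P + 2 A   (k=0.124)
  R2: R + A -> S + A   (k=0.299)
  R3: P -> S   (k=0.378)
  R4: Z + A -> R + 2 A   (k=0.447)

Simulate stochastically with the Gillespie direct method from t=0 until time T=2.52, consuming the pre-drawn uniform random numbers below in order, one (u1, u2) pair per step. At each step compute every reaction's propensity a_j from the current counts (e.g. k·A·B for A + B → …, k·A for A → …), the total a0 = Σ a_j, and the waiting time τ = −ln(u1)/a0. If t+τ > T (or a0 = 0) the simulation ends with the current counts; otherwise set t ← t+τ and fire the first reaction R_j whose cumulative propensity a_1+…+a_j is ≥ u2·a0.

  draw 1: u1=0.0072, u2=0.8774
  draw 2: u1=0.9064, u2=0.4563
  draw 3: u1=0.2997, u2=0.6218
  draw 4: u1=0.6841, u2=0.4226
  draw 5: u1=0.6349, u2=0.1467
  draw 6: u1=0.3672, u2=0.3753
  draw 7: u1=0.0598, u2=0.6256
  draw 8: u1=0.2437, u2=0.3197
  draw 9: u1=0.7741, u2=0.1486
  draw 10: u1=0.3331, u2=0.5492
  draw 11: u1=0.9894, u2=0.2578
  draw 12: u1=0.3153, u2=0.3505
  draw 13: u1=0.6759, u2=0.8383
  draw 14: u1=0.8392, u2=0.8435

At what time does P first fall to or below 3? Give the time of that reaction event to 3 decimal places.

Threshold first reached at t = 0.703

t=0.000: P=4 S=5 Z=3 R=5 A=2
Draw 1: a1=1.488, a2=2.990, a3=1.512, a4=2.682, a0=8.672; τ=−ln(0.0072)/8.672=0.569 → t=0.569; u2·a0=0.8774·8.672=7.609; a1+…+a3=5.990 < 7.609 ≤ a1+…+a4=8.672 → R4 fires; P=4 S=5 Z=2 R=6 A=3
Draw 2: a1=0.992, a2=5.382, a3=1.512, a4=2.682, a0=10.568; τ=−ln(0.9064)/10.568=0.009 → t=0.578; u2·a0=0.4563·10.568=4.822; a1=0.992 < 4.822 ≤ a1+a2=6.374 → R2 fires; P=4 S=6 Z=2 R=5 A=3
Draw 3: a1=0.992, a2=4.485, a3=1.512, a4=2.682, a0=9.671; τ=−ln(0.2997)/9.671=0.125 → t=0.703; u2·a0=0.6218·9.671=6.013; a1+a2=5.477 < 6.013 ≤ a1+…+a3=6.989 → R3 fires; P=3 S=7 Z=2 R=5 A=3
Draw 4: a1=0.744, a2=4.485, a3=1.134, a4=2.682, a0=9.045; τ=−ln(0.6841)/9.045=0.042 → t=0.745; u2·a0=0.4226·9.045=3.822; a1=0.744 < 3.822 ≤ a1+a2=5.229 → R2 fires; P=3 S=8 Z=2 R=4 A=3
Draw 5: a1=0.744, a2=3.588, a3=1.134, a4=2.682, a0=8.148; τ=−ln(0.6349)/8.148=0.056 → t=0.801; u2·a0=0.1467·8.148=1.195; a1=0.744 < 1.195 ≤ a1+a2=4.332 → R2 fires; P=3 S=9 Z=2 R=3 A=3
Draw 6: a1=0.744, a2=2.691, a3=1.134, a4=2.682, a0=7.251; τ=−ln(0.3672)/7.251=0.138 → t=0.939; u2·a0=0.3753·7.251=2.721; a1=0.744 < 2.721 ≤ a1+a2=3.435 → R2 fires; P=3 S=10 Z=2 R=2 A=3
Draw 7: a1=0.744, a2=1.794, a3=1.134, a4=2.682, a0=6.354; τ=−ln(0.0598)/6.354=0.443 → t=1.382; u2·a0=0.6256·6.354=3.975; a1+…+a3=3.672 < 3.975 ≤ a1+…+a4=6.354 → R4 fires; P=3 S=10 Z=1 R=3 A=4
Draw 8: a1=0.372, a2=3.588, a3=1.134, a4=1.788, a0=6.882; τ=−ln(0.2437)/6.882=0.205 → t=1.587; u2·a0=0.3197·6.882=2.200; a1=0.372 < 2.200 ≤ a1+a2=3.960 → R2 fires; P=3 S=11 Z=1 R=2 A=4
Draw 9: a1=0.372, a2=2.392, a3=1.134, a4=1.788, a0=5.686; τ=−ln(0.7741)/5.686=0.045 → t=1.632; u2·a0=0.1486·5.686=0.845; a1=0.372 < 0.845 ≤ a1+a2=2.764 → R2 fires; P=3 S=12 Z=1 R=1 A=4
Draw 10: a1=0.372, a2=1.196, a3=1.134, a4=1.788, a0=4.490; τ=−ln(0.3331)/4.490=0.245 → t=1.877; u2·a0=0.5492·4.490=2.466; a1+a2=1.568 < 2.466 ≤ a1+…+a3=2.702 → R3 fires; P=2 S=13 Z=1 R=1 A=4
Draw 11: a1=0.248, a2=1.196, a3=0.756, a4=1.788, a0=3.988; τ=−ln(0.9894)/3.988=0.003 → t=1.880; u2·a0=0.2578·3.988=1.028; a1=0.248 < 1.028 ≤ a1+a2=1.444 → R2 fires; P=2 S=14 Z=1 R=0 A=4
Draw 12: a1=0.248, a2=0.000, a3=0.756, a4=1.788, a0=2.792; τ=−ln(0.3153)/2.792=0.413 → t=2.293; u2·a0=0.3505·2.792=0.979; a1+a2=0.248 < 0.979 ≤ a1+…+a3=1.004 → R3 fires; P=1 S=15 Z=1 R=0 A=4
Draw 13: a1=0.124, a2=0.000, a3=0.378, a4=1.788, a0=2.290; τ=−ln(0.6759)/2.290=0.171 → t=2.464; u2·a0=0.8383·2.290=1.920; a1+…+a3=0.502 < 1.920 ≤ a1+…+a4=2.290 → R4 fires; P=1 S=15 Z=0 R=1 A=5
Draw 14: a1=0.000, a2=1.495, a3=0.378, a4=0.000, a0=1.873; τ=−ln(0.8392)/1.873=0.094 → t=2.558 > T=2.52: stop.
P first becomes ≤ 3 when it reaches 3 at the event at t=0.703.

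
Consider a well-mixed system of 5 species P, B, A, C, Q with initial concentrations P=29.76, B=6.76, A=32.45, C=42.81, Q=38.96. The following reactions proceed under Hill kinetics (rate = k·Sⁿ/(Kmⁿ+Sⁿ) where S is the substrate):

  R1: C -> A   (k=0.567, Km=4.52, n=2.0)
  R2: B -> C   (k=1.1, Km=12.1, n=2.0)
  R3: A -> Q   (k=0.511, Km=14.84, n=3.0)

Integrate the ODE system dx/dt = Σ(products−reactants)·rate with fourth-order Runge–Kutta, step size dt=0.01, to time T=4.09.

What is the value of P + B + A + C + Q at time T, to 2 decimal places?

Check how each reaction changes W = P + B + A + C + Q (weight of products minus weight of reactants):
R1: C -> A: (1·1) − (1·1) = 1 − 1 = 0
R2: B -> C: (1·1) − (1·1) = 1 − 1 = 0
R3: A -> Q: (1·1) − (1·1) = 1 − 1 = 0
Every reaction leaves W unchanged, so W is conserved and no simulation is needed: W(T) = W(0) = 29.76 + 6.76 + 32.45 + 42.81 + 38.96 = 150.74

Value at T = 150.74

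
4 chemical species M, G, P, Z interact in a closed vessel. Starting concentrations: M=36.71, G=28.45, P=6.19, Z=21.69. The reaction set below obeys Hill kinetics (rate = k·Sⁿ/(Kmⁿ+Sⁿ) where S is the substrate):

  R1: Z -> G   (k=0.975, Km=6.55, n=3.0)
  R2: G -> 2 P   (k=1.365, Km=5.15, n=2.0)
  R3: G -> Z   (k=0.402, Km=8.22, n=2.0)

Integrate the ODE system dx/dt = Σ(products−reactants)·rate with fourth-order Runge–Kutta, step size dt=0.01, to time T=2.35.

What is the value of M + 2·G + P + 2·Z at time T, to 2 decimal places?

Check how each reaction changes W = M + 2·G + P + 2·Z (weight of products minus weight of reactants):
R1: Z -> G: (2·1) − (2·1) = 2 − 2 = 0
R2: G -> 2 P: (1·2) − (2·1) = 2 − 2 = 0
R3: G -> Z: (2·1) − (2·1) = 2 − 2 = 0
Every reaction leaves W unchanged, so W is conserved and no simulation is needed: W(T) = W(0) = 36.71 + 2·28.45 + 6.19 + 2·21.69 = 143.18

Value at T = 143.18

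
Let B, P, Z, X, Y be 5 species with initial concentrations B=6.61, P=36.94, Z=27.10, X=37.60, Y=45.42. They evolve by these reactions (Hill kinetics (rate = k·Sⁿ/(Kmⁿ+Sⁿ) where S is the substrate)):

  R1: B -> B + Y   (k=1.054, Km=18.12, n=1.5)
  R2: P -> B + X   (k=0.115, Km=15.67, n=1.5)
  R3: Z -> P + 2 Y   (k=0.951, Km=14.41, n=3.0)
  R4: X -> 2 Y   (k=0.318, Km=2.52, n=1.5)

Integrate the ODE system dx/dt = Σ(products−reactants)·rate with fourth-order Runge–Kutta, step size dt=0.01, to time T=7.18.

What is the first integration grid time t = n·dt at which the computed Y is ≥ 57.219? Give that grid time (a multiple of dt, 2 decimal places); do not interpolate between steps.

RK4 with dt=0.01: 718 steps to T=7.18. Trajectory (selected grid times):
t=0.00: B=6.61 P=36.94 Z=27.10 X=37.60 Y=45.42
t=0.80: B=6.68 P=37.53 Z=26.44 X=37.42 Y=47.39
t=1.60: B=6.75 P=38.10 Z=25.79 X=37.24 Y=49.35
t=2.39: B=6.83 P=38.67 Z=25.15 X=37.07 Y=51.27
t=3.19: B=6.90 P=39.23 Z=24.52 X=36.89 Y=53.20
t=3.99: B=6.97 P=39.79 Z=23.89 X=36.72 Y=55.12
t=4.79: B=7.05 P=40.33 Z=23.27 X=36.54 Y=57.02
t=4.87: B=7.06 P=40.39 Z=23.21 X=36.52 Y=57.21
t=4.88: B=7.06 P=40.39 Z=23.20 X=36.52 Y=57.23
t=5.58: B=7.12 P=40.86 Z=22.67 X=36.37 Y=58.88
t=6.38: B=7.20 P=41.39 Z=22.07 X=36.19 Y=60.75
t=7.18: B=7.27 P=41.90 Z=21.48 X=36.02 Y=62.60
Y(4.87)=57.210 < 57.219 but Y(4.88)=57.234 ≥ 57.219, so the first grid time is t=4.88.

Threshold first reached at t = 4.88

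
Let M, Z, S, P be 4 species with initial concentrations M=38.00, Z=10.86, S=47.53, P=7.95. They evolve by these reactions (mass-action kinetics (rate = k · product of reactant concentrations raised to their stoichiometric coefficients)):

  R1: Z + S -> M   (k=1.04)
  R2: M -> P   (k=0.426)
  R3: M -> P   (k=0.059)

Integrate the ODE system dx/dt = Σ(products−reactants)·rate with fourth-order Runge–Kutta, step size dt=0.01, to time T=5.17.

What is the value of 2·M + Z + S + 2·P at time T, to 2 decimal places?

Check how each reaction changes W = 2·M + Z + S + 2·P (weight of products minus weight of reactants):
R1: Z + S -> M: (2·1) − (1·1 + 1·1) = 2 − 2 = 0
R2: M -> P: (2·1) − (2·1) = 2 − 2 = 0
R3: M -> P: (2·1) − (2·1) = 2 − 2 = 0
Every reaction leaves W unchanged, so W is conserved and no simulation is needed: W(T) = W(0) = 2·38.00 + 10.86 + 47.53 + 2·7.95 = 150.29

Value at T = 150.29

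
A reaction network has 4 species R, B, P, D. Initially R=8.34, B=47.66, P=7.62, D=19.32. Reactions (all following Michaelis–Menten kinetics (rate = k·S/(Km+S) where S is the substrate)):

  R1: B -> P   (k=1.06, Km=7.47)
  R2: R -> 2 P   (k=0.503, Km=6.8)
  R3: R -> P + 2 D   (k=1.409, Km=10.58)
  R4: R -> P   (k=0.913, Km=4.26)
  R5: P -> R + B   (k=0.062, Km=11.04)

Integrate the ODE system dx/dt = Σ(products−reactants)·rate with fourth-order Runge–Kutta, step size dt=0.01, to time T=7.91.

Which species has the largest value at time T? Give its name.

RK4 with dt=0.01: 791 steps to T=7.91. Trajectory (selected grid times):
t=0.00: R=8.34 B=47.66 P=7.62 D=19.32
t=0.88: R=7.09 B=46.88 P=9.91 D=20.36
t=1.76: R=5.94 B=46.10 P=12.08 D=21.31
t=2.64: R=4.91 B=45.33 P=14.11 D=22.15
t=3.52: R=3.99 B=44.56 P=16.00 D=22.88
t=4.39: R=3.20 B=43.81 P=17.73 D=23.50
t=5.27: R=2.52 B=43.04 P=19.34 D=24.03
t=6.15: R=1.95 B=42.29 P=20.81 D=24.46
t=7.03: R=1.50 B=41.53 P=22.15 D=24.80
t=7.91: R=1.14 B=40.78 P=23.37 D=25.07
At T=7.91: R=1.14 B=40.78 P=23.37 D=25.07; the largest is B.

Dominant species at T: B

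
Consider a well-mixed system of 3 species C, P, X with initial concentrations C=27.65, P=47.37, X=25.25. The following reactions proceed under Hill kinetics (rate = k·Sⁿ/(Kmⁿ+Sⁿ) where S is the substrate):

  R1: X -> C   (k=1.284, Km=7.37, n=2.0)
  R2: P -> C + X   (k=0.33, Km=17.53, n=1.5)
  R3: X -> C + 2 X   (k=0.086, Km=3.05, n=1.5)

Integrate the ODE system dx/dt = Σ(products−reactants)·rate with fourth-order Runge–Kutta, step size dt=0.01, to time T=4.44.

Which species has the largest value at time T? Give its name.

RK4 with dt=0.01: 444 steps to T=4.44. Trajectory (selected grid times):
t=0.00: C=27.65 P=47.37 X=25.25
t=0.49: C=28.40 P=47.24 X=24.84
t=0.99: C=29.17 P=47.10 X=24.43
t=1.48: C=29.91 P=46.97 X=24.03
t=1.97: C=30.66 P=46.84 X=23.62
t=2.47: C=31.42 P=46.71 X=23.21
t=2.96: C=32.16 P=46.57 X=22.82
t=3.45: C=32.90 P=46.44 X=22.42
t=3.95: C=33.66 P=46.31 X=22.01
t=4.44: C=34.39 P=46.18 X=21.62
At T=4.44: C=34.39 P=46.18 X=21.62; the largest is P.

Dominant species at T: P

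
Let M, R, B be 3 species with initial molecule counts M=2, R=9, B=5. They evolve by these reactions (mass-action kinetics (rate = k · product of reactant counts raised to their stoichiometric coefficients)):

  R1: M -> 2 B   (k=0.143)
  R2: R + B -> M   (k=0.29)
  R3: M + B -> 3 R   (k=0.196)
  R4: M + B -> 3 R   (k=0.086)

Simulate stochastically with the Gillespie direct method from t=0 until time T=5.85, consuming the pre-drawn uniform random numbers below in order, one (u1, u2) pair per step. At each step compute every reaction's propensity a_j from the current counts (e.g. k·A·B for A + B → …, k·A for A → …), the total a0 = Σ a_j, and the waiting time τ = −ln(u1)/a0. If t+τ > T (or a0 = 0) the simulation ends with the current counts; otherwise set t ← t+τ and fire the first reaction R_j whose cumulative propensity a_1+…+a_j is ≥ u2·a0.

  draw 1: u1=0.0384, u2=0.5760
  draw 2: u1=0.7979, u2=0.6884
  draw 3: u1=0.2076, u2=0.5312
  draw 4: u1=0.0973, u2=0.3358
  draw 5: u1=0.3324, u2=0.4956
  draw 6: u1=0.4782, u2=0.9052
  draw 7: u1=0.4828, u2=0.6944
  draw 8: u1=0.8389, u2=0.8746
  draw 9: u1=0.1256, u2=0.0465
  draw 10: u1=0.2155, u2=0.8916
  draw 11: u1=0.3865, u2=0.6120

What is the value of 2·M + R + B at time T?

Check how each reaction changes W = 2·M + R + B (weight of products minus weight of reactants):
R1: M -> 2 B: (1·2) − (2·1) = 2 − 2 = 0
R2: R + B -> M: (2·1) − (1·1 + 1·1) = 2 − 2 = 0
R3: M + B -> 3 R: (1·3) − (2·1 + 1·1) = 3 − 3 = 0
R4: M + B -> 3 R: (1·3) − (2·1 + 1·1) = 3 − 3 = 0
Every reaction leaves W unchanged, so W is conserved and no simulation is needed: W(T) = W(0) = 2·2 + 9 + 5 = 18

Value at T = 18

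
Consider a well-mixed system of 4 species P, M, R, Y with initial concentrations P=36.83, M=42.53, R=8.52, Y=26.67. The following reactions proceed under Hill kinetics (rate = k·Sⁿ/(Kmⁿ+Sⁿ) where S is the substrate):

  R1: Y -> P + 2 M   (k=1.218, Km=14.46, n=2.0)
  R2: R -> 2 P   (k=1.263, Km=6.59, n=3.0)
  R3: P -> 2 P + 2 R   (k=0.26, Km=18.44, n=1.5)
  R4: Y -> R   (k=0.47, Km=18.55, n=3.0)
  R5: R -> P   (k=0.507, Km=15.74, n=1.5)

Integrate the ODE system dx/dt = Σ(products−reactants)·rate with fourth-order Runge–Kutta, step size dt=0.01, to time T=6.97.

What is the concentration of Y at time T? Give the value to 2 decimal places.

Y at T = 18.63

RK4 with dt=0.01: 697 steps to T=6.97. Trajectory (selected grid times):
t=0.00: P=36.83 M=42.53 R=8.52 Y=26.67
t=0.77: P=39.12 M=43.97 R=8.32 Y=25.68
t=1.55: P=41.40 M=45.40 R=8.13 Y=24.71
t=2.32: P=43.61 M=46.78 R=7.96 Y=23.77
t=3.10: P=45.80 M=48.15 R=7.80 Y=22.84
t=3.87: P=47.92 M=49.47 R=7.65 Y=21.94
t=4.65: P=50.03 M=50.78 R=7.51 Y=21.07
t=5.42: P=52.07 M=52.04 R=7.38 Y=20.23
t=6.20: P=54.09 M=53.28 R=7.25 Y=19.41
t=6.97: P=56.04 M=54.47 R=7.13 Y=18.63
Read off Y at T=6.97: 18.63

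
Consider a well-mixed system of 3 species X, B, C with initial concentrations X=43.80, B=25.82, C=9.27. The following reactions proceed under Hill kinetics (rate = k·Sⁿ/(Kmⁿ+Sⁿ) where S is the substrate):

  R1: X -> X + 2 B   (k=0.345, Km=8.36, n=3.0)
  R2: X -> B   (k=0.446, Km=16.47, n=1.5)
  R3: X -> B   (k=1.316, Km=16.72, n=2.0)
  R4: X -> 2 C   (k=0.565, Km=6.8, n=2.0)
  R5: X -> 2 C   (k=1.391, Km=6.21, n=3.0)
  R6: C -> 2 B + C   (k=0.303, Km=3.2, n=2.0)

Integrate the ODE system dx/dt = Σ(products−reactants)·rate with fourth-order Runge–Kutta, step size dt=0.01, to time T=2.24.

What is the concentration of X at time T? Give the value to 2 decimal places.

X at T = 36.17

RK4 with dt=0.01: 224 steps to T=2.24. Trajectory (selected grid times):
t=0.00: X=43.80 B=25.82 C=9.27
t=0.25: X=42.94 B=26.50 C=10.24
t=0.50: X=42.08 B=27.19 C=11.21
t=0.75: X=41.22 B=27.87 C=12.18
t=1.00: X=40.37 B=28.56 C=13.14
t=1.24: X=39.55 B=29.21 C=14.07
t=1.49: X=38.70 B=29.89 C=15.04
t=1.74: X=37.85 B=30.57 C=16.01
t=1.99: X=37.01 B=31.25 C=16.97
t=2.24: X=36.17 B=31.93 C=17.94
Read off X at T=2.24: 36.17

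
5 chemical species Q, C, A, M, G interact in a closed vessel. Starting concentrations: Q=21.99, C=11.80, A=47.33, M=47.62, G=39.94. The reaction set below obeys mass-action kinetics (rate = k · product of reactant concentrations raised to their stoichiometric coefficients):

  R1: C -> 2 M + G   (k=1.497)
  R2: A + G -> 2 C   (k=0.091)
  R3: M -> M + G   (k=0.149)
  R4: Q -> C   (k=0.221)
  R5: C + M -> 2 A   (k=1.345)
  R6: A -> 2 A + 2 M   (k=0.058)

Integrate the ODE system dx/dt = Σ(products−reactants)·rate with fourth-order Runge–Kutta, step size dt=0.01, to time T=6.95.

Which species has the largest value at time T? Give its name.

Dominant species at T: A

RK4 with dt=0.01: 695 steps to T=6.95. Trajectory (selected grid times):
t=0.00: Q=21.99 C=11.80 A=47.33 M=47.62 G=39.94
t=0.77: Q=18.55 C=13.60 A=198.22 M=3.34 G=1.35
t=1.54: Q=15.65 C=0.81 A=251.89 M=10.73 G=0.13
t=2.32: Q=13.17 C=0.31 A=276.84 M=27.77 G=0.18
t=3.09: Q=11.11 C=0.27 A=306.53 M=43.91 G=0.25
t=3.86: Q=9.37 C=0.25 A=342.48 M=59.61 G=0.30
t=4.63: Q=7.90 C=0.24 A=385.06 M=75.44 G=0.33
t=5.41: Q=6.65 C=0.24 A=435.50 M=92.12 G=0.35
t=6.18: Q=5.61 C=0.23 A=493.20 M=109.66 G=0.37
t=6.95: Q=4.73 C=0.23 A=559.64 M=128.71 G=0.38
At T=6.95: Q=4.73 C=0.23 A=559.64 M=128.71 G=0.38; the largest is A.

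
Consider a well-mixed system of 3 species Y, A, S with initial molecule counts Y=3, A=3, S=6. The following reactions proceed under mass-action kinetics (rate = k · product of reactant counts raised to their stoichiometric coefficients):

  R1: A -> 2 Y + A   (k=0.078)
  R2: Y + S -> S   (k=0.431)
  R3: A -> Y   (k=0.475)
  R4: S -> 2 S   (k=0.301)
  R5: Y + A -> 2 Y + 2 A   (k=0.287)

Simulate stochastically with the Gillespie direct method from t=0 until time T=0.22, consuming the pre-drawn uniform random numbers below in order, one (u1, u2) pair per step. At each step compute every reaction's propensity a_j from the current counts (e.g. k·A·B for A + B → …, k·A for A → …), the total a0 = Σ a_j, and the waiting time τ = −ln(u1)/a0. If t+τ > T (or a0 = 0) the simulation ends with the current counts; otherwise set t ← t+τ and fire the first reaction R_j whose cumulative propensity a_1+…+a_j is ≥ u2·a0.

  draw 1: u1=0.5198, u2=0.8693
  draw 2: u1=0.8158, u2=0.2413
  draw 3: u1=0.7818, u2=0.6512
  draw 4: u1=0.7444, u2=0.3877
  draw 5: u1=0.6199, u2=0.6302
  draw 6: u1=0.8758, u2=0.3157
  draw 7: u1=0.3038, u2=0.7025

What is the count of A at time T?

A at T = 2

t=0.000: Y=3 A=3 S=6
Draw 1: a1=0.234, a2=7.758, a3=1.425, a4=1.806, a5=2.583, a0=13.806; τ=−ln(0.5198)/13.806=0.047 → t=0.047; u2·a0=0.8693·13.806=12.002; a1+…+a4=11.223 < 12.002 ≤ a1+…+a5=13.806 → R5 fires; Y=4 A=4 S=6
Draw 2: a1=0.312, a2=10.344, a3=1.900, a4=1.806, a5=4.592, a0=18.954; τ=−ln(0.8158)/18.954=0.011 → t=0.058; u2·a0=0.2413·18.954=4.574; a1=0.312 < 4.574 ≤ a1+a2=10.656 → R2 fires; Y=3 A=4 S=6
Draw 3: a1=0.312, a2=7.758, a3=1.900, a4=1.806, a5=3.444, a0=15.220; τ=−ln(0.7818)/15.220=0.016 → t=0.074; u2·a0=0.6512·15.220=9.911; a1+a2=8.070 < 9.911 ≤ a1+…+a3=9.970 → R3 fires; Y=4 A=3 S=6
Draw 4: a1=0.234, a2=10.344, a3=1.425, a4=1.806, a5=3.444, a0=17.253; τ=−ln(0.7444)/17.253=0.017 → t=0.091; u2·a0=0.3877·17.253=6.689; a1=0.234 < 6.689 ≤ a1+a2=10.578 → R2 fires; Y=3 A=3 S=6
Draw 5: a1=0.234, a2=7.758, a3=1.425, a4=1.806, a5=2.583, a0=13.806; τ=−ln(0.6199)/13.806=0.035 → t=0.126; u2·a0=0.6302·13.806=8.701; a1+a2=7.992 < 8.701 ≤ a1+…+a3=9.417 → R3 fires; Y=4 A=2 S=6
Draw 6: a1=0.156, a2=10.344, a3=0.950, a4=1.806, a5=2.296, a0=15.552; τ=−ln(0.8758)/15.552=0.009 → t=0.135; u2·a0=0.3157·15.552=4.910; a1=0.156 < 4.910 ≤ a1+a2=10.500 → R2 fires; Y=3 A=2 S=6
Draw 7: a1=0.156, a2=7.758, a3=0.950, a4=1.806, a5=1.722, a0=12.392; τ=−ln(0.3038)/12.392=0.096 → t=0.231 > T=0.22: stop.
Read off A at T=0.22: 2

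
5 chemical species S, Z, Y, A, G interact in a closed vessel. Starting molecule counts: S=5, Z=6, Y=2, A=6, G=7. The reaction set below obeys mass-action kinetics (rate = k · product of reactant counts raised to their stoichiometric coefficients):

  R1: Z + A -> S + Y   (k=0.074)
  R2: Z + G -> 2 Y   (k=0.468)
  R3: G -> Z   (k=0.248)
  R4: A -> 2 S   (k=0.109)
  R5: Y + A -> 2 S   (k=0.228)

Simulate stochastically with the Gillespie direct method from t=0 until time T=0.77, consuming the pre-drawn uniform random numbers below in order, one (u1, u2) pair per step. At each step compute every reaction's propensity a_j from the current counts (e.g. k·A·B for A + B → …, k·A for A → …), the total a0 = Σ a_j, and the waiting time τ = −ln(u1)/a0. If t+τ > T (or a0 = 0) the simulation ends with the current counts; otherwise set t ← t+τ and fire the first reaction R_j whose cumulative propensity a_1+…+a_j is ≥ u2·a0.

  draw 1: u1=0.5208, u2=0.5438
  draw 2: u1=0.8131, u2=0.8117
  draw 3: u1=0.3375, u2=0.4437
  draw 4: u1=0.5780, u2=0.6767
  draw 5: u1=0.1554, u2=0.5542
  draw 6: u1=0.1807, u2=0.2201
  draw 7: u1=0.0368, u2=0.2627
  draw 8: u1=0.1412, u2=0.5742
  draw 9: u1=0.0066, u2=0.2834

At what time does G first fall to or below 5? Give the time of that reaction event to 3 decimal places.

Threshold first reached at t = 0.083

t=0.000: S=5 Z=6 Y=2 A=6 G=7
Draw 1: a1=2.664, a2=19.656, a3=1.736, a4=0.654, a5=2.736, a0=27.446; τ=−ln(0.5208)/27.446=0.024 → t=0.024; u2·a0=0.5438·27.446=14.925; a1=2.664 < 14.925 ≤ a1+a2=22.320 → R2 fires; S=5 Z=5 Y=4 A=6 G=6
Draw 2: a1=2.220, a2=14.040, a3=1.488, a4=0.654, a5=5.472, a0=23.874; τ=−ln(0.8131)/23.874=0.009 → t=0.032; u2·a0=0.8117·23.874=19.379; a1+…+a4=18.402 < 19.379 ≤ a1+…+a5=23.874 → R5 fires; S=7 Z=5 Y=3 A=5 G=6
Draw 3: a1=1.850, a2=14.040, a3=1.488, a4=0.545, a5=3.420, a0=21.343; τ=−ln(0.3375)/21.343=0.051 → t=0.083; u2·a0=0.4437·21.343=9.470; a1=1.850 < 9.470 ≤ a1+a2=15.890 → R2 fires; S=7 Z=4 Y=5 A=5 G=5
Draw 4: a1=1.480, a2=9.360, a3=1.240, a4=0.545, a5=5.700, a0=18.325; τ=−ln(0.5780)/18.325=0.030 → t=0.113; u2·a0=0.6767·18.325=12.401; a1+…+a3=12.080 < 12.401 ≤ a1+…+a4=12.625 → R4 fires; S=9 Z=4 Y=5 A=4 G=5
Draw 5: a1=1.184, a2=9.360, a3=1.240, a4=0.436, a5=4.560, a0=16.780; τ=−ln(0.1554)/16.780=0.111 → t=0.224; u2·a0=0.5542·16.780=9.299; a1=1.184 < 9.299 ≤ a1+a2=10.544 → R2 fires; S=9 Z=3 Y=7 A=4 G=4
Draw 6: a1=0.888, a2=5.616, a3=0.992, a4=0.436, a5=6.384, a0=14.316; τ=−ln(0.1807)/14.316=0.120 → t=0.344; u2·a0=0.2201·14.316=3.151; a1=0.888 < 3.151 ≤ a1+a2=6.504 → R2 fires; S=9 Z=2 Y=9 A=4 G=3
Draw 7: a1=0.592, a2=2.808, a3=0.744, a4=0.436, a5=8.208, a0=12.788; τ=−ln(0.0368)/12.788=0.258 → t=0.602; u2·a0=0.2627·12.788=3.359; a1=0.592 < 3.359 ≤ a1+a2=3.400 → R2 fires; S=9 Z=1 Y=11 A=4 G=2
Draw 8: a1=0.296, a2=0.936, a3=0.496, a4=0.436, a5=10.032, a0=12.196; τ=−ln(0.1412)/12.196=0.161 → t=0.762; u2·a0=0.5742·12.196=7.003; a1+…+a4=2.164 < 7.003 ≤ a1+…+a5=12.196 → R5 fires; S=11 Z=1 Y=10 A=3 G=2
Draw 9: a1=0.222, a2=0.936, a3=0.496, a4=0.327, a5=6.840, a0=8.821; τ=−ln(0.0066)/8.821=0.569 → t=1.332 > T=0.77: stop.
G first becomes ≤ 5 when it reaches 5 at the event at t=0.083.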